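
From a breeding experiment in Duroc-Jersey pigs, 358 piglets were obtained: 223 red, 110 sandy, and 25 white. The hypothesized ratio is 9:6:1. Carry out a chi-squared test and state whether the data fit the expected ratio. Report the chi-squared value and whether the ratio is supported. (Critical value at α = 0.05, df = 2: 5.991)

Total ratio parts = 16. Expected numbers out of 358:
  red: 358 × 9/16 = 201.375
  sandy: 358 × 6/16 = 134.25
  white: 358 × 1/16 = 22.375
χ² = Σ (O − E)² / E
  red: (223 − 201.375)² / 201.375 = 2.3222
  sandy: (110 − 134.25)² / 134.25 = 4.3804
  white: (25 − 22.375)² / 22.375 = 0.3080
χ² = 2.3222 + 4.3804 + 0.3080 = 7.0106 ≈ 7.011
Degrees of freedom = 3 − 1 = 2; critical value at α = 0.05 is 5.991.
Since 7.011 > 5.991, we reject the null hypothesis — the data do not fit the 9:6:1 ratio.

7.011; not consistent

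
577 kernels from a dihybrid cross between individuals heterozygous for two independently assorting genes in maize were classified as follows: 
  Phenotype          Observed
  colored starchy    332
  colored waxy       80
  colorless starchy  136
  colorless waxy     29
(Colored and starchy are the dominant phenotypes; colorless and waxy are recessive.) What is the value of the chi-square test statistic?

A dihybrid F₂ with independent assortment and complete dominance at both loci gives a 9:3:3:1 phenotypic ratio.
Total ratio parts = 16. Expected numbers out of 577:
  colored starchy: 577 × 9/16 = 324.5625
  colored waxy: 577 × 3/16 = 108.1875
  colorless starchy: 577 × 3/16 = 108.1875
  colorless waxy: 577 × 1/16 = 36.0625
χ² = Σ (O − E)² / E
  colored starchy: (332 − 324.5625)² / 324.5625 = 0.1704
  colored waxy: (80 − 108.1875)² / 108.1875 = 7.3441
  colorless starchy: (136 − 108.1875)² / 108.1875 = 7.1499
  colorless waxy: (29 − 36.0625)² / 36.0625 = 1.3831
χ² = 0.1704 + 7.3441 + 7.1499 + 1.3831 = 16.0475 ≈ 16.048

16.048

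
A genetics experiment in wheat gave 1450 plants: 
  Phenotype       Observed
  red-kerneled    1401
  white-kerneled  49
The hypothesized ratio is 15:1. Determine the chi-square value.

Under the 15:1 hypothesis (Σ ratio = 16, N = 1450):
  red-kerneled: 1450 × 15/16 = 1359.375
  white-kerneled: 1450 × 1/16 = 90.625
χ² = Σ (O − E)² / E
  red-kerneled: (1401 − 1359.375)² / 1359.375 = 1.2746
  white-kerneled: (49 − 90.625)² / 90.625 = 19.1188
χ² = 1.2746 + 19.1188 = 20.3934 ≈ 20.393

20.393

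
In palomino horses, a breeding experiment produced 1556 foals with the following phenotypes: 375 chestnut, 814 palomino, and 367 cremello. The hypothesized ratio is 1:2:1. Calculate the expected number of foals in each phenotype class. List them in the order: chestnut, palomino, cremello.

389, 778, 389

Under the 1:2:1 hypothesis (Σ ratio = 4, N = 1556):
  chestnut: 1556 × 1/4 = 389
  palomino: 1556 × 2/4 = 778
  cremello: 1556 × 1/4 = 389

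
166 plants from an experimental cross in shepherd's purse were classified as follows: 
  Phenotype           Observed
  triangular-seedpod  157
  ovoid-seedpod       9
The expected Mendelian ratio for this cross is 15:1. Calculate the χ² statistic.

0.194

The 15:1 ratio has 16 parts, so with N = 166 the expected counts are:
  triangular-seedpod: 166 × 15/16 = 155.625
  ovoid-seedpod: 166 × 1/16 = 10.375
χ² = Σ (O − E)² / E
  triangular-seedpod: (157 − 155.625)² / 155.625 = 0.0121
  ovoid-seedpod: (9 − 10.375)² / 10.375 = 0.1822
χ² = 0.0121 + 0.1822 = 0.1943 ≈ 0.194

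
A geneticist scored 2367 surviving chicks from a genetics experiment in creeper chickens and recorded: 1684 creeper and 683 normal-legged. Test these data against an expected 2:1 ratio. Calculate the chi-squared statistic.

Expected counts for N = 2367 under a 2:1 ratio (total parts = 3):
  creeper: 2367 × 2/3 = 1578
  normal-legged: 2367 × 1/3 = 789
χ² = Σ (O − E)² / E
  creeper: (1684 − 1578)² / 1578 = 7.1204
  normal-legged: (683 − 789)² / 789 = 14.2408
χ² = 7.1204 + 14.2408 = 21.3612 ≈ 21.361

21.361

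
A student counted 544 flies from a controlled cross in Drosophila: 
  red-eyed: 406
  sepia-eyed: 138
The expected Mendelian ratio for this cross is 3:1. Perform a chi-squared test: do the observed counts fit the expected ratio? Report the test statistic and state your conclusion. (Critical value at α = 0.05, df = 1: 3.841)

Under the 3:1 hypothesis (Σ ratio = 4, N = 544):
  red-eyed: 544 × 3/4 = 408
  sepia-eyed: 544 × 1/4 = 136
χ² = Σ (O − E)² / E
  red-eyed: (406 − 408)² / 408 = 0.0098
  sepia-eyed: (138 − 136)² / 136 = 0.0294
χ² = 0.0098 + 0.0294 = 0.0392 ≈ 0.039
Degrees of freedom = 2 − 1 = 1; critical value at α = 0.05 is 3.841.
Since 0.039 < 3.841, we fail to reject the null hypothesis — the data are consistent with the 3:1 ratio.

0.039; consistent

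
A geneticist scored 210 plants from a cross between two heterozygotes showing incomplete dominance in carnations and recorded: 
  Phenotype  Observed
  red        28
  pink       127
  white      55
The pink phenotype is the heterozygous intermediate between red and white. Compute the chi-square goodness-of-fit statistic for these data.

With incomplete dominance, a heterozygote × heterozygote cross gives a 1:2:1 phenotypic ratio.
Under the 1:2:1 hypothesis (Σ ratio = 4, N = 210):
  red: 210 × 1/4 = 52.5
  pink: 210 × 2/4 = 105
  white: 210 × 1/4 = 52.5
χ² = Σ (O − E)² / E
  red: (28 − 52.5)² / 52.5 = 11.4333
  pink: (127 − 105)² / 105 = 4.6095
  white: (55 − 52.5)² / 52.5 = 0.1190
χ² = 11.4333 + 4.6095 + 0.1190 = 16.1618 ≈ 16.162

16.162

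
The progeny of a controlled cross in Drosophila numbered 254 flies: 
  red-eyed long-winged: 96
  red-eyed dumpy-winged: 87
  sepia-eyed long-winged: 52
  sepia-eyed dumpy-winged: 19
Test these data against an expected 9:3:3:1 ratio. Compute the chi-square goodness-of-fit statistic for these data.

Expected counts for N = 254 under a 9:3:3:1 ratio (total parts = 16):
  red-eyed long-winged: 254 × 9/16 = 142.875
  red-eyed dumpy-winged: 254 × 3/16 = 47.625
  sepia-eyed long-winged: 254 × 3/16 = 47.625
  sepia-eyed dumpy-winged: 254 × 1/16 = 15.875
χ² = Σ (O − E)² / E
  red-eyed long-winged: (96 − 142.875)² / 142.875 = 15.3789
  red-eyed dumpy-winged: (87 − 47.625)² / 47.625 = 32.5541
  sepia-eyed long-winged: (52 − 47.625)² / 47.625 = 0.4019
  sepia-eyed dumpy-winged: (19 − 15.875)² / 15.875 = 0.6152
χ² = 15.3789 + 32.5541 + 0.4019 + 0.6152 = 48.9501 ≈ 48.950

48.950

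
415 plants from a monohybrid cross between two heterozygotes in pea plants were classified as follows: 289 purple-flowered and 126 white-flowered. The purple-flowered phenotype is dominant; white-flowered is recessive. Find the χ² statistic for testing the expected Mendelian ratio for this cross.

6.362

For a monohybrid cross between heterozygotes with complete dominance, the expected phenotypic ratio is 3:1.
Under the 3:1 hypothesis (Σ ratio = 4, N = 415):
  purple-flowered: 415 × 3/4 = 311.25
  white-flowered: 415 × 1/4 = 103.75
χ² = Σ (O − E)² / E
  purple-flowered: (289 − 311.25)² / 311.25 = 1.5906
  white-flowered: (126 − 103.75)² / 103.75 = 4.7717
χ² = 1.5906 + 4.7717 = 6.3623 ≈ 6.362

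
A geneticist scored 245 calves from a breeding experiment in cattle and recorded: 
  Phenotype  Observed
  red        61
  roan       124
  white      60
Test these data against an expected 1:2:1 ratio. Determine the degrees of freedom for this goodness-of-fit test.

2

A goodness-of-fit test with 3 phenotype classes has df = 3 − 1 = 2.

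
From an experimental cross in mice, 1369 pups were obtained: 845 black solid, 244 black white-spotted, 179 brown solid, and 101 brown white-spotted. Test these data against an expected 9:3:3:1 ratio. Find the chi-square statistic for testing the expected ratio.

Total ratio parts = 16. Expected numbers out of 1369:
  black solid: 1369 × 9/16 = 770.0625
  black white-spotted: 1369 × 3/16 = 256.6875
  brown solid: 1369 × 3/16 = 256.6875
  brown white-spotted: 1369 × 1/16 = 85.5625
χ² = Σ (O − E)² / E
  black solid: (845 − 770.0625)² / 770.0625 = 7.2924
  black white-spotted: (244 − 256.6875)² / 256.6875 = 0.6271
  brown solid: (179 − 256.6875)² / 256.6875 = 23.5124
  brown white-spotted: (101 − 85.5625)² / 85.5625 = 2.7853
χ² = 7.2924 + 0.6271 + 23.5124 + 2.7853 = 34.2172 ≈ 34.217

34.217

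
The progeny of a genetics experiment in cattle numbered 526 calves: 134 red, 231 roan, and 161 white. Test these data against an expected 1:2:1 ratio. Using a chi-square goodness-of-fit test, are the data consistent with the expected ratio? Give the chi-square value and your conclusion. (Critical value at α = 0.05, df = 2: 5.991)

10.559; not consistent

Total ratio parts = 4. Expected numbers out of 526:
  red: 526 × 1/4 = 131.5
  roan: 526 × 2/4 = 263
  white: 526 × 1/4 = 131.5
χ² = Σ (O − E)² / E
  red: (134 − 131.5)² / 131.5 = 0.0475
  roan: (231 − 263)² / 263 = 3.8935
  white: (161 − 131.5)² / 131.5 = 6.6179
χ² = 0.0475 + 3.8935 + 6.6179 = 10.5589 ≈ 10.559
Degrees of freedom = 3 − 1 = 2; critical value at α = 0.05 is 5.991.
Since 10.559 > 5.991, we reject the null hypothesis — the data do not fit the 1:2:1 ratio.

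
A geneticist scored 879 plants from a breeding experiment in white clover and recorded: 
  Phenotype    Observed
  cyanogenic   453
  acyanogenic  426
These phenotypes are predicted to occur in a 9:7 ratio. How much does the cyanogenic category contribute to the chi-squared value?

3.473

Total ratio parts = 16. Expected numbers out of 879:
  cyanogenic: 879 × 9/16 = 494.4375
  acyanogenic: 879 × 7/16 = 384.5625
Contribution of cyanogenic: (453 − 494.4375)² / 494.4375 = 3.4728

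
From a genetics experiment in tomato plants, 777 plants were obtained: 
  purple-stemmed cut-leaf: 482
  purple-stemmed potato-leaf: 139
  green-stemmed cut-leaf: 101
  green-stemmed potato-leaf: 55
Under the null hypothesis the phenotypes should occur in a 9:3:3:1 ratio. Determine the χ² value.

19.488

Total ratio parts = 16. Expected numbers out of 777:
  purple-stemmed cut-leaf: 777 × 9/16 = 437.0625
  purple-stemmed potato-leaf: 777 × 3/16 = 145.6875
  green-stemmed cut-leaf: 777 × 3/16 = 145.6875
  green-stemmed potato-leaf: 777 × 1/16 = 48.5625
χ² = Σ (O − E)² / E
  purple-stemmed cut-leaf: (482 − 437.0625)² / 437.0625 = 4.6203
  purple-stemmed potato-leaf: (139 − 145.6875)² / 145.6875 = 0.3070
  green-stemmed cut-leaf: (101 − 145.6875)² / 145.6875 = 13.7072
  green-stemmed potato-leaf: (55 − 48.5625)² / 48.5625 = 0.8534
χ² = 4.6203 + 0.3070 + 13.7072 + 0.8534 = 19.4879 ≈ 19.488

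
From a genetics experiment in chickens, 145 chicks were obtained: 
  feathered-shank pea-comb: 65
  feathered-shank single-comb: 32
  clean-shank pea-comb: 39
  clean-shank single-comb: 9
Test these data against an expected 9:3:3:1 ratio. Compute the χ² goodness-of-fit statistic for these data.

9.348

Expected counts for N = 145 under a 9:3:3:1 ratio (total parts = 16):
  feathered-shank pea-comb: 145 × 9/16 = 81.5625
  feathered-shank single-comb: 145 × 3/16 = 27.1875
  clean-shank pea-comb: 145 × 3/16 = 27.1875
  clean-shank single-comb: 145 × 1/16 = 9.0625
χ² = Σ (O − E)² / E
  feathered-shank pea-comb: (65 − 81.5625)² / 81.5625 = 3.3633
  feathered-shank single-comb: (32 − 27.1875)² / 27.1875 = 0.8519
  clean-shank pea-comb: (39 − 27.1875)² / 27.1875 = 5.1323
  clean-shank single-comb: (9 − 9.0625)² / 9.0625 = 0.0004
χ² = 3.3633 + 0.8519 + 5.1323 + 0.0004 = 9.3479 ≈ 9.348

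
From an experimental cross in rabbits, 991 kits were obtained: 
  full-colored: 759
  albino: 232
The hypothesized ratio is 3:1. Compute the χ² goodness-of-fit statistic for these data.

1.335

The 3:1 ratio has 4 parts, so with N = 991 the expected counts are:
  full-colored: 991 × 3/4 = 743.25
  albino: 991 × 1/4 = 247.75
χ² = Σ (O − E)² / E
  full-colored: (759 − 743.25)² / 743.25 = 0.3338
  albino: (232 − 247.75)² / 247.75 = 1.0013
χ² = 0.3338 + 1.0013 = 1.3351 ≈ 1.335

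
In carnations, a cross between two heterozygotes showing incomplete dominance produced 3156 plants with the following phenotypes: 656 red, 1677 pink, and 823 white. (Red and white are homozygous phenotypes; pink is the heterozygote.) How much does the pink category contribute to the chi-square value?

6.211

With incomplete dominance, a heterozygote × heterozygote cross gives a 1:2:1 phenotypic ratio.
Expected counts for N = 3156 under a 1:2:1 ratio (total parts = 4):
  red: 3156 × 1/4 = 789
  pink: 3156 × 2/4 = 1578
  white: 3156 × 1/4 = 789
Contribution of pink: (1677 − 1578)² / 1578 = 6.2110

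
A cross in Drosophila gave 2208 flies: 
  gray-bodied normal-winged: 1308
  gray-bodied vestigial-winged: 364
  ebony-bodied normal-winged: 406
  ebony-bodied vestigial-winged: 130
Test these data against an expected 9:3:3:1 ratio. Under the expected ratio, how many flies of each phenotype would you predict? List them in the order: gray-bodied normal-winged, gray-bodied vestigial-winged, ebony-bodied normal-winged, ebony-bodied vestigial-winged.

1242, 414, 414, 138

Under the 9:3:3:1 hypothesis (Σ ratio = 16, N = 2208):
  gray-bodied normal-winged: 2208 × 9/16 = 1242
  gray-bodied vestigial-winged: 2208 × 3/16 = 414
  ebony-bodied normal-winged: 2208 × 3/16 = 414
  ebony-bodied vestigial-winged: 2208 × 1/16 = 138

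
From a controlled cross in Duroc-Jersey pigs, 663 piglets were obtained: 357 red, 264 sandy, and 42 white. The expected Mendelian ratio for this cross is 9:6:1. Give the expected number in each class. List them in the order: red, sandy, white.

Under the 9:6:1 hypothesis (Σ ratio = 16, N = 663):
  red: 663 × 9/16 = 372.9375
  sandy: 663 × 6/16 = 248.625
  white: 663 × 1/16 = 41.4375

372.9375, 248.625, 41.4375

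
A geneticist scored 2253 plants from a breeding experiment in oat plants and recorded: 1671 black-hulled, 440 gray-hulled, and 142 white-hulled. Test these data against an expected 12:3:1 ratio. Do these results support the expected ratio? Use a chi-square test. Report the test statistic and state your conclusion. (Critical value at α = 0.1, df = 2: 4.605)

Under the 12:3:1 hypothesis (Σ ratio = 16, N = 2253):
  black-hulled: 2253 × 12/16 = 1689.75
  gray-hulled: 2253 × 3/16 = 422.4375
  white-hulled: 2253 × 1/16 = 140.8125
χ² = Σ (O − E)² / E
  black-hulled: (1671 − 1689.75)² / 1689.75 = 0.2081
  gray-hulled: (440 − 422.4375)² / 422.4375 = 0.7301
  white-hulled: (142 − 140.8125)² / 140.8125 = 0.0100
χ² = 0.2081 + 0.7301 + 0.0100 = 0.9482 ≈ 0.948
Degrees of freedom = 3 − 1 = 2; critical value at α = 0.1 is 4.605.
Since 0.948 < 4.605, we fail to reject the null hypothesis — the data are consistent with the 12:3:1 ratio.

0.948; consistent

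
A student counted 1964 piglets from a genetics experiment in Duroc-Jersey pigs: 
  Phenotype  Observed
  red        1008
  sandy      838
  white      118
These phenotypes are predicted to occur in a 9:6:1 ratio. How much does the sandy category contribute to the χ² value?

13.988

Under the 9:6:1 hypothesis (Σ ratio = 16, N = 1964):
  red: 1964 × 9/16 = 1104.75
  sandy: 1964 × 6/16 = 736.5
  white: 1964 × 1/16 = 122.75
Contribution of sandy: (838 − 736.5)² / 736.5 = 13.9881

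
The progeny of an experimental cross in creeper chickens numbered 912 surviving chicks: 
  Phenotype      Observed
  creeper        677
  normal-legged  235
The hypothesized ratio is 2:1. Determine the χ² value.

The 2:1 ratio has 3 parts, so with N = 912 the expected counts are:
  creeper: 912 × 2/3 = 608
  normal-legged: 912 × 1/3 = 304
χ² = Σ (O − E)² / E
  creeper: (677 − 608)² / 608 = 7.8306
  normal-legged: (235 − 304)² / 304 = 15.6612
χ² = 7.8306 + 15.6612 = 23.4918 ≈ 23.492

23.492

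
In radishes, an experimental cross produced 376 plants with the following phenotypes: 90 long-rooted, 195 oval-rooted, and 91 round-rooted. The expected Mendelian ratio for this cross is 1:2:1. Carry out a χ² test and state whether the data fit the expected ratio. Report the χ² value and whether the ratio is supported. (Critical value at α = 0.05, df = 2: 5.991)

Under the 1:2:1 hypothesis (Σ ratio = 4, N = 376):
  long-rooted: 376 × 1/4 = 94
  oval-rooted: 376 × 2/4 = 188
  round-rooted: 376 × 1/4 = 94
χ² = Σ (O − E)² / E
  long-rooted: (90 − 94)² / 94 = 0.1702
  oval-rooted: (195 − 188)² / 188 = 0.2606
  round-rooted: (91 − 94)² / 94 = 0.0957
χ² = 0.1702 + 0.2606 + 0.0957 = 0.5265 ≈ 0.527
Degrees of freedom = 3 − 1 = 2; critical value at α = 0.05 is 5.991.
Since 0.527 < 5.991, we fail to reject the null hypothesis — the data are consistent with the 1:2:1 ratio.

0.527; consistent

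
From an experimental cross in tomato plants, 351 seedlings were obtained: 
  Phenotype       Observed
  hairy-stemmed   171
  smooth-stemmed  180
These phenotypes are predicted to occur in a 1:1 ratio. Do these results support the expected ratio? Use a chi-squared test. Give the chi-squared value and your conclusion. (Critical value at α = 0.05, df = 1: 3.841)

The 1:1 ratio has 2 parts, so with N = 351 the expected counts are:
  hairy-stemmed: 351 × 1/2 = 175.5
  smooth-stemmed: 351 × 1/2 = 175.5
χ² = Σ (O − E)² / E
  hairy-stemmed: (171 − 175.5)² / 175.5 = 0.1154
  smooth-stemmed: (180 − 175.5)² / 175.5 = 0.1154
χ² = 0.1154 + 0.1154 = 0.2308 ≈ 0.231
Degrees of freedom = 2 − 1 = 1; critical value at α = 0.05 is 3.841.
Since 0.231 < 3.841, we fail to reject the null hypothesis — the data are consistent with the 1:1 ratio.

0.231; consistent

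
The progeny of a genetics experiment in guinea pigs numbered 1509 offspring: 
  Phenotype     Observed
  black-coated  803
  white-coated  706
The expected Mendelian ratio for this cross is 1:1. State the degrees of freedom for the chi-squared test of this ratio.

A goodness-of-fit test with 2 phenotype classes has df = 2 − 1 = 1.

1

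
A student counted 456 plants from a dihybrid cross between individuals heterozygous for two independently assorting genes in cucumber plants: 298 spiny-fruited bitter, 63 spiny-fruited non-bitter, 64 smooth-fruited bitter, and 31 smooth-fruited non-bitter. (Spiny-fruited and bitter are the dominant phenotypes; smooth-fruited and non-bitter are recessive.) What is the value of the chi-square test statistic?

A dihybrid F₂ with independent assortment and complete dominance at both loci gives a 9:3:3:1 phenotypic ratio.
Expected counts for N = 456 under a 9:3:3:1 ratio (total parts = 16):
  spiny-fruited bitter: 456 × 9/16 = 256.5
  spiny-fruited non-bitter: 456 × 3/16 = 85.5
  smooth-fruited bitter: 456 × 3/16 = 85.5
  smooth-fruited non-bitter: 456 × 1/16 = 28.5
χ² = Σ (O − E)² / E
  spiny-fruited bitter: (298 − 256.5)² / 256.5 = 6.7144
  spiny-fruited non-bitter: (63 − 85.5)² / 85.5 = 5.9211
  smooth-fruited bitter: (64 − 85.5)² / 85.5 = 5.4064
  smooth-fruited non-bitter: (31 − 28.5)² / 28.5 = 0.2193
χ² = 6.7144 + 5.9211 + 5.4064 + 0.2193 = 18.2612 ≈ 18.261

18.261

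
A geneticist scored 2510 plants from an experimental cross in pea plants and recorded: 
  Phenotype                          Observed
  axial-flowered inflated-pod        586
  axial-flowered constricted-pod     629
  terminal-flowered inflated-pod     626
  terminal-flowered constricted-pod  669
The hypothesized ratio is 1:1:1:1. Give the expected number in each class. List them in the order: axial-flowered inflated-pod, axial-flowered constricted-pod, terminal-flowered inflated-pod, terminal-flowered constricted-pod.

Expected counts for N = 2510 under a 1:1:1:1 ratio (total parts = 4):
  axial-flowered inflated-pod: 2510 × 1/4 = 627.5
  axial-flowered constricted-pod: 2510 × 1/4 = 627.5
  terminal-flowered inflated-pod: 2510 × 1/4 = 627.5
  terminal-flowered constricted-pod: 2510 × 1/4 = 627.5

627.5, 627.5, 627.5, 627.5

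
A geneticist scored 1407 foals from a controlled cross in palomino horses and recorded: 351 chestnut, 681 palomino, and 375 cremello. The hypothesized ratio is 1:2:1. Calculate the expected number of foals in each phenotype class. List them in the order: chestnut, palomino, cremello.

Total ratio parts = 4. Expected numbers out of 1407:
  chestnut: 1407 × 1/4 = 351.75
  palomino: 1407 × 2/4 = 703.5
  cremello: 1407 × 1/4 = 351.75

351.75, 703.5, 351.75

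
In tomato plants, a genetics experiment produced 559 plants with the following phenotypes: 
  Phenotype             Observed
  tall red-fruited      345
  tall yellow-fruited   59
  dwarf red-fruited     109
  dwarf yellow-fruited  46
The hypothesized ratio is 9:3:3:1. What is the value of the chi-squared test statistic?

26.665

Expected counts for N = 559 under a 9:3:3:1 ratio (total parts = 16):
  tall red-fruited: 559 × 9/16 = 314.4375
  tall yellow-fruited: 559 × 3/16 = 104.8125
  dwarf red-fruited: 559 × 3/16 = 104.8125
  dwarf yellow-fruited: 559 × 1/16 = 34.9375
χ² = Σ (O − E)² / E
  tall red-fruited: (345 − 314.4375)² / 314.4375 = 2.9706
  tall yellow-fruited: (59 − 104.8125)² / 104.8125 = 20.0242
  dwarf red-fruited: (109 − 104.8125)² / 104.8125 = 0.1673
  dwarf yellow-fruited: (46 − 34.9375)² / 34.9375 = 3.5028
χ² = 2.9706 + 20.0242 + 0.1673 + 3.5028 = 26.6649 ≈ 26.665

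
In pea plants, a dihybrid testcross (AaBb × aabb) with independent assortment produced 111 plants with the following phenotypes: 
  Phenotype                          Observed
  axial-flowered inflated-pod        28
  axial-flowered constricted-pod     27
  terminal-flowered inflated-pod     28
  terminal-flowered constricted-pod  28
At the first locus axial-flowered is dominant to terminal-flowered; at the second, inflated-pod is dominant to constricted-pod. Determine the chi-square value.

A dihybrid testcross with independent assortment gives a 1:1:1:1 ratio.
The 1:1:1:1 ratio has 4 parts, so with N = 111 the expected counts are:
  axial-flowered inflated-pod: 111 × 1/4 = 27.75
  axial-flowered constricted-pod: 111 × 1/4 = 27.75
  terminal-flowered inflated-pod: 111 × 1/4 = 27.75
  terminal-flowered constricted-pod: 111 × 1/4 = 27.75
χ² = Σ (O − E)² / E
  axial-flowered inflated-pod: (28 − 27.75)² / 27.75 = 0.0023
  axial-flowered constricted-pod: (27 − 27.75)² / 27.75 = 0.0203
  terminal-flowered inflated-pod: (28 − 27.75)² / 27.75 = 0.0023
  terminal-flowered constricted-pod: (28 − 27.75)² / 27.75 = 0.0023
χ² = 0.0023 + 0.0203 + 0.0023 + 0.0023 = 0.0272 ≈ 0.027

0.027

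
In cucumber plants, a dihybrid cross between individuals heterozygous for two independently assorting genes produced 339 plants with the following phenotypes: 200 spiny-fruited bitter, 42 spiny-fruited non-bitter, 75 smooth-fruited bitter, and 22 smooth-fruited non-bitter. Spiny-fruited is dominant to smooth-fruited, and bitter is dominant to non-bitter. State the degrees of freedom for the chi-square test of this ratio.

A dihybrid F₂ with independent assortment and complete dominance at both loci gives a 9:3:3:1 phenotypic ratio.
A goodness-of-fit test with 4 phenotype classes has df = 4 − 1 = 3.

3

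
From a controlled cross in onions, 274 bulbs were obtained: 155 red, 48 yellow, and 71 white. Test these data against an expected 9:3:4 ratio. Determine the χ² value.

Under the 9:3:4 hypothesis (Σ ratio = 16, N = 274):
  red: 274 × 9/16 = 154.125
  yellow: 274 × 3/16 = 51.375
  white: 274 × 4/16 = 68.5
χ² = Σ (O − E)² / E
  red: (155 − 154.125)² / 154.125 = 0.0050
  yellow: (48 − 51.375)² / 51.375 = 0.2217
  white: (71 − 68.5)² / 68.5 = 0.0912
χ² = 0.0050 + 0.2217 + 0.0912 = 0.3179 ≈ 0.318

0.318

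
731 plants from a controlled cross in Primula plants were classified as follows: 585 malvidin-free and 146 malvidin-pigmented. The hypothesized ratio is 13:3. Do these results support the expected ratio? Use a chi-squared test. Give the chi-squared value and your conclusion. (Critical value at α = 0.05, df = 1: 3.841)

0.717; consistent

Total ratio parts = 16. Expected numbers out of 731:
  malvidin-free: 731 × 13/16 = 593.9375
  malvidin-pigmented: 731 × 3/16 = 137.0625
χ² = Σ (O − E)² / E
  malvidin-free: (585 − 593.9375)² / 593.9375 = 0.1345
  malvidin-pigmented: (146 − 137.0625)² / 137.0625 = 0.5828
χ² = 0.1345 + 0.5828 = 0.7173 ≈ 0.717
Degrees of freedom = 2 − 1 = 1; critical value at α = 0.05 is 3.841.
Since 0.717 < 3.841, we fail to reject the null hypothesis — the data are consistent with the 13:3 ratio.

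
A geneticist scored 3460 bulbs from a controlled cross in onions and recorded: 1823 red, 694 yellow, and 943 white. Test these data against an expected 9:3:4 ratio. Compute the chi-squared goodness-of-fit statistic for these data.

17.995

Under the 9:3:4 hypothesis (Σ ratio = 16, N = 3460):
  red: 3460 × 9/16 = 1946.25
  yellow: 3460 × 3/16 = 648.75
  white: 3460 × 4/16 = 865
χ² = Σ (O − E)² / E
  red: (1823 − 1946.25)² / 1946.25 = 7.8050
  yellow: (694 − 648.75)² / 648.75 = 3.1562
  white: (943 − 865)² / 865 = 7.0335
χ² = 7.8050 + 3.1562 + 7.0335 = 17.9947 ≈ 17.995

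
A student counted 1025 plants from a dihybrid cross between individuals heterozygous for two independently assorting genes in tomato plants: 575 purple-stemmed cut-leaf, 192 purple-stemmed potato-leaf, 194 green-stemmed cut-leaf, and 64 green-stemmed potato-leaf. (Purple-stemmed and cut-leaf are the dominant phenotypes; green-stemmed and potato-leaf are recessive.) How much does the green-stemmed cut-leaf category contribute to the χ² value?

0.017

A dihybrid F₂ with independent assortment and complete dominance at both loci gives a 9:3:3:1 phenotypic ratio.
Total ratio parts = 16. Expected numbers out of 1025:
  purple-stemmed cut-leaf: 1025 × 9/16 = 576.5625
  purple-stemmed potato-leaf: 1025 × 3/16 = 192.1875
  green-stemmed cut-leaf: 1025 × 3/16 = 192.1875
  green-stemmed potato-leaf: 1025 × 1/16 = 64.0625
Contribution of green-stemmed cut-leaf: (194 − 192.1875)² / 192.1875 = 0.0171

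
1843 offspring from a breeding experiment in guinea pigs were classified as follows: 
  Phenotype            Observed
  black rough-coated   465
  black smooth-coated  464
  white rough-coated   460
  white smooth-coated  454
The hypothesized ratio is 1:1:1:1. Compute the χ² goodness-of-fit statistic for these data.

0.162

The 1:1:1:1 ratio has 4 parts, so with N = 1843 the expected counts are:
  black rough-coated: 1843 × 1/4 = 460.75
  black smooth-coated: 1843 × 1/4 = 460.75
  white rough-coated: 1843 × 1/4 = 460.75
  white smooth-coated: 1843 × 1/4 = 460.75
χ² = Σ (O − E)² / E
  black rough-coated: (465 − 460.75)² / 460.75 = 0.0392
  black smooth-coated: (464 − 460.75)² / 460.75 = 0.0229
  white rough-coated: (460 − 460.75)² / 460.75 = 0.0012
  white smooth-coated: (454 − 460.75)² / 460.75 = 0.0989
χ² = 0.0392 + 0.0229 + 0.0012 + 0.0989 = 0.1622 ≈ 0.162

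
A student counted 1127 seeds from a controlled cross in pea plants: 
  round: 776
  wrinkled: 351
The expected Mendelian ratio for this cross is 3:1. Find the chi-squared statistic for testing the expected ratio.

Expected counts for N = 1127 under a 3:1 ratio (total parts = 4):
  round: 1127 × 3/4 = 845.25
  wrinkled: 1127 × 1/4 = 281.75
χ² = Σ (O − E)² / E
  round: (776 − 845.25)² / 845.25 = 5.6735
  wrinkled: (351 − 281.75)² / 281.75 = 17.0206
χ² = 5.6735 + 17.0206 = 22.6941 ≈ 22.694

22.694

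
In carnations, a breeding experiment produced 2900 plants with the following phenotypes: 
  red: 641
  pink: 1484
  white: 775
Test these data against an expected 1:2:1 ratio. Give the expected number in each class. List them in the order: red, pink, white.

The 1:2:1 ratio has 4 parts, so with N = 2900 the expected counts are:
  red: 2900 × 1/4 = 725
  pink: 2900 × 2/4 = 1450
  white: 2900 × 1/4 = 725

725, 1450, 725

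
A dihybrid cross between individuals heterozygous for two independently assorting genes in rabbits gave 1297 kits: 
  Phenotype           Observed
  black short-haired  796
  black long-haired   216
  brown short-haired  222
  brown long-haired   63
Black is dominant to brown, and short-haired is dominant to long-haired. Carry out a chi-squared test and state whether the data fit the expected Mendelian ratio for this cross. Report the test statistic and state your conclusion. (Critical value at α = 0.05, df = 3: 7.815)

14.960; not consistent

A dihybrid F₂ with independent assortment and complete dominance at both loci gives a 9:3:3:1 phenotypic ratio.
The 9:3:3:1 ratio has 16 parts, so with N = 1297 the expected counts are:
  black short-haired: 1297 × 9/16 = 729.5625
  black long-haired: 1297 × 3/16 = 243.1875
  brown short-haired: 1297 × 3/16 = 243.1875
  brown long-haired: 1297 × 1/16 = 81.0625
χ² = Σ (O − E)² / E
  black short-haired: (796 − 729.5625)² / 729.5625 = 6.0501
  black long-haired: (216 − 243.1875)² / 243.1875 = 3.0395
  brown short-haired: (222 − 243.1875)² / 243.1875 = 1.8459
  brown long-haired: (63 − 81.0625)² / 81.0625 = 4.0247
χ² = 6.0501 + 3.0395 + 1.8459 + 4.0247 = 14.9602 ≈ 14.960
Degrees of freedom = 4 − 1 = 3; critical value at α = 0.05 is 7.815.
Since 14.960 > 7.815, we reject the null hypothesis — the data do not fit the 9:3:3:1 ratio.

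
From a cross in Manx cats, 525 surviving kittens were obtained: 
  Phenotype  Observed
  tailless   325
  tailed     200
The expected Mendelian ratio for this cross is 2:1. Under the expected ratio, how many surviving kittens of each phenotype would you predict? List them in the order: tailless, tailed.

350, 175

Under the 2:1 hypothesis (Σ ratio = 3, N = 525):
  tailless: 525 × 2/3 = 350
  tailed: 525 × 1/3 = 175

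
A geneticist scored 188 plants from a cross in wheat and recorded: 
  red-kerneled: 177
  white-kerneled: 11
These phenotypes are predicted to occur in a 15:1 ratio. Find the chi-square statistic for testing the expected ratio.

The 15:1 ratio has 16 parts, so with N = 188 the expected counts are:
  red-kerneled: 188 × 15/16 = 176.25
  white-kerneled: 188 × 1/16 = 11.75
χ² = Σ (O − E)² / E
  red-kerneled: (177 − 176.25)² / 176.25 = 0.0032
  white-kerneled: (11 − 11.75)² / 11.75 = 0.0479
χ² = 0.0032 + 0.0479 = 0.0511 ≈ 0.051

0.051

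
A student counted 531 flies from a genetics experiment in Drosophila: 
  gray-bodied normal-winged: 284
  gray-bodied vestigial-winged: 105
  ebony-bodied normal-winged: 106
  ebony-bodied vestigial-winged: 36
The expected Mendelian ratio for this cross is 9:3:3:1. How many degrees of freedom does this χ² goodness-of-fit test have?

A goodness-of-fit test with 4 phenotype classes has df = 4 − 1 = 3.

3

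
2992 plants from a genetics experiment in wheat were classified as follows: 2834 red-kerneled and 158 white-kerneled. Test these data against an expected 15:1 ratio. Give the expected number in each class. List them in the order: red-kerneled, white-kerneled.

2805, 187

Total ratio parts = 16. Expected numbers out of 2992:
  red-kerneled: 2992 × 15/16 = 2805
  white-kerneled: 2992 × 1/16 = 187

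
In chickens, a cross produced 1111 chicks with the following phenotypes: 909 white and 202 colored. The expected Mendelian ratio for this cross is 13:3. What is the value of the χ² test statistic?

The 13:3 ratio has 16 parts, so with N = 1111 the expected counts are:
  white: 1111 × 13/16 = 902.6875
  colored: 1111 × 3/16 = 208.3125
χ² = Σ (O − E)² / E
  white: (909 − 902.6875)² / 902.6875 = 0.0441
  colored: (202 − 208.3125)² / 208.3125 = 0.1913
χ² = 0.0441 + 0.1913 = 0.2354 ≈ 0.235

0.235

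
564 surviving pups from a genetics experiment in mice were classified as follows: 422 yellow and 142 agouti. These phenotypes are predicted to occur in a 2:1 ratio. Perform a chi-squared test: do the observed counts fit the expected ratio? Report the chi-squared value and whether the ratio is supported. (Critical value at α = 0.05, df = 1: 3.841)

16.883; not consistent

The 2:1 ratio has 3 parts, so with N = 564 the expected counts are:
  yellow: 564 × 2/3 = 376
  agouti: 564 × 1/3 = 188
χ² = Σ (O − E)² / E
  yellow: (422 − 376)² / 376 = 5.6277
  agouti: (142 − 188)² / 188 = 11.2553
χ² = 5.6277 + 11.2553 = 16.883
Degrees of freedom = 2 − 1 = 1; critical value at α = 0.05 is 3.841.
Since 16.883 > 3.841, we reject the null hypothesis — the data do not fit the 2:1 ratio.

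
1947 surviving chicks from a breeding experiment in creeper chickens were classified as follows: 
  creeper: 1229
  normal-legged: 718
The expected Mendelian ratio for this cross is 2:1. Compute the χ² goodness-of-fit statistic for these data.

The 2:1 ratio has 3 parts, so with N = 1947 the expected counts are:
  creeper: 1947 × 2/3 = 1298
  normal-legged: 1947 × 1/3 = 649
χ² = Σ (O − E)² / E
  creeper: (1229 − 1298)² / 1298 = 3.6680
  normal-legged: (718 − 649)² / 649 = 7.3359
χ² = 3.6680 + 7.3359 = 11.0039 ≈ 11.004

11.004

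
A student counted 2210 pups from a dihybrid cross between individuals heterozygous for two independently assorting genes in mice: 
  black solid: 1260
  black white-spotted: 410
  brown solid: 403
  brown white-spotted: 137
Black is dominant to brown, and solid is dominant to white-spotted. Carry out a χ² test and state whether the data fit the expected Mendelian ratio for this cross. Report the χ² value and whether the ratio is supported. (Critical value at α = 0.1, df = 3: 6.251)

A dihybrid F₂ with independent assortment and complete dominance at both loci gives a 9:3:3:1 phenotypic ratio.
Under the 9:3:3:1 hypothesis (Σ ratio = 16, N = 2210):
  black solid: 2210 × 9/16 = 1243.125
  black white-spotted: 2210 × 3/16 = 414.375
  brown solid: 2210 × 3/16 = 414.375
  brown white-spotted: 2210 × 1/16 = 138.125
χ² = Σ (O − E)² / E
  black solid: (1260 − 1243.125)² / 1243.125 = 0.2291
  black white-spotted: (410 − 414.375)² / 414.375 = 0.0462
  brown solid: (403 − 414.375)² / 414.375 = 0.3123
  brown white-spotted: (137 − 138.125)² / 138.125 = 0.0092
χ² = 0.2291 + 0.0462 + 0.3123 + 0.0092 = 0.5968 ≈ 0.597
Degrees of freedom = 4 − 1 = 3; critical value at α = 0.1 is 6.251.
Since 0.597 < 6.251, we fail to reject the null hypothesis — the data are consistent with the 9:3:3:1 ratio.

0.597; consistent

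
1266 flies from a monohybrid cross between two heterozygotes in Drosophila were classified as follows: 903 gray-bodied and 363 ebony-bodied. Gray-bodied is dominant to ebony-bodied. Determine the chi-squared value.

9.109

For a monohybrid cross between heterozygotes with complete dominance, the expected phenotypic ratio is 3:1.
The 3:1 ratio has 4 parts, so with N = 1266 the expected counts are:
  gray-bodied: 1266 × 3/4 = 949.5
  ebony-bodied: 1266 × 1/4 = 316.5
χ² = Σ (O − E)² / E
  gray-bodied: (903 − 949.5)² / 949.5 = 2.2773
  ebony-bodied: (363 − 316.5)² / 316.5 = 6.8318
χ² = 2.2773 + 6.8318 = 9.1091 ≈ 9.109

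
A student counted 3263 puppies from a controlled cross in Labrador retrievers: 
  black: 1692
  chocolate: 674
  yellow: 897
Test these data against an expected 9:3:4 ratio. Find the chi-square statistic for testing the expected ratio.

25.623

Expected counts for N = 3263 under a 9:3:4 ratio (total parts = 16):
  black: 3263 × 9/16 = 1835.4375
  chocolate: 3263 × 3/16 = 611.8125
  yellow: 3263 × 4/16 = 815.75
χ² = Σ (O − E)² / E
  black: (1692 − 1835.4375)² / 1835.4375 = 11.2095
  chocolate: (674 − 611.8125)² / 611.8125 = 6.3210
  yellow: (897 − 815.75)² / 815.75 = 8.0926
χ² = 11.2095 + 6.3210 + 8.0926 = 25.6231 ≈ 25.623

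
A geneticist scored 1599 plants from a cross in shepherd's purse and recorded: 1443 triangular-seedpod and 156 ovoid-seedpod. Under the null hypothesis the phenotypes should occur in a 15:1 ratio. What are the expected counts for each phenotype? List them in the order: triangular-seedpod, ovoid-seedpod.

Expected counts for N = 1599 under a 15:1 ratio (total parts = 16):
  triangular-seedpod: 1599 × 15/16 = 1499.0625
  ovoid-seedpod: 1599 × 1/16 = 99.9375

1499.0625, 99.9375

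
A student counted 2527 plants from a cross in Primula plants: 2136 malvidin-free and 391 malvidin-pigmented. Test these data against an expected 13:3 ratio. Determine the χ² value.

17.814

Expected counts for N = 2527 under a 13:3 ratio (total parts = 16):
  malvidin-free: 2527 × 13/16 = 2053.1875
  malvidin-pigmented: 2527 × 3/16 = 473.8125
χ² = Σ (O − E)² / E
  malvidin-free: (2136 − 2053.1875)² / 2053.1875 = 3.3401
  malvidin-pigmented: (391 − 473.8125)² / 473.8125 = 14.4739
χ² = 3.3401 + 14.4739 = 17.814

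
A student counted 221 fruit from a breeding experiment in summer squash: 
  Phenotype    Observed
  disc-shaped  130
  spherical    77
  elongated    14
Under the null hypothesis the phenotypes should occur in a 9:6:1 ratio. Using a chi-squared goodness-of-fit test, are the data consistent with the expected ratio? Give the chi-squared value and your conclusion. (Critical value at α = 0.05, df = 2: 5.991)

Under the 9:6:1 hypothesis (Σ ratio = 16, N = 221):
  disc-shaped: 221 × 9/16 = 124.3125
  spherical: 221 × 6/16 = 82.875
  elongated: 221 × 1/16 = 13.8125
χ² = Σ (O − E)² / E
  disc-shaped: (130 − 124.3125)² / 124.3125 = 0.2602
  spherical: (77 − 82.875)² / 82.875 = 0.4165
  elongated: (14 − 13.8125)² / 13.8125 = 0.0025
χ² = 0.2602 + 0.4165 + 0.0025 = 0.6792 ≈ 0.679
Degrees of freedom = 3 − 1 = 2; critical value at α = 0.05 is 5.991.
Since 0.679 < 5.991, we fail to reject the null hypothesis — the data are consistent with the 9:6:1 ratio.

0.679; consistent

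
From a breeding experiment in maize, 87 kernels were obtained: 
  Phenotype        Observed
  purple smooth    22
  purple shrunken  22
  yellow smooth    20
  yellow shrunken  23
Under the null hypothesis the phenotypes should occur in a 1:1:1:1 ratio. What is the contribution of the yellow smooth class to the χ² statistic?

0.141

Under the 1:1:1:1 hypothesis (Σ ratio = 4, N = 87):
  purple smooth: 87 × 1/4 = 21.75
  purple shrunken: 87 × 1/4 = 21.75
  yellow smooth: 87 × 1/4 = 21.75
  yellow shrunken: 87 × 1/4 = 21.75
Contribution of yellow smooth: (20 − 21.75)² / 21.75 = 0.1408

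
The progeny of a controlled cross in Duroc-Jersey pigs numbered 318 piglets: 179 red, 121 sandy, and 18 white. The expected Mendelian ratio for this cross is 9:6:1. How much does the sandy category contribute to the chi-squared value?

0.026

Total ratio parts = 16. Expected numbers out of 318:
  red: 318 × 9/16 = 178.875
  sandy: 318 × 6/16 = 119.25
  white: 318 × 1/16 = 19.875
Contribution of sandy: (121 − 119.25)² / 119.25 = 0.0257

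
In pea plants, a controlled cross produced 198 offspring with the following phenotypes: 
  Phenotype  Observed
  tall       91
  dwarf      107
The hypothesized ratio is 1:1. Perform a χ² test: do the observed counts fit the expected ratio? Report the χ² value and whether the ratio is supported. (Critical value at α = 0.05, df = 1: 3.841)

1.293; consistent

Expected counts for N = 198 under a 1:1 ratio (total parts = 2):
  tall: 198 × 1/2 = 99
  dwarf: 198 × 1/2 = 99
χ² = Σ (O − E)² / E
  tall: (91 − 99)² / 99 = 0.6465
  dwarf: (107 − 99)² / 99 = 0.6465
χ² = 0.6465 + 0.6465 = 1.293
Degrees of freedom = 2 − 1 = 1; critical value at α = 0.05 is 3.841.
Since 1.293 < 3.841, we fail to reject the null hypothesis — the data are consistent with the 1:1 ratio.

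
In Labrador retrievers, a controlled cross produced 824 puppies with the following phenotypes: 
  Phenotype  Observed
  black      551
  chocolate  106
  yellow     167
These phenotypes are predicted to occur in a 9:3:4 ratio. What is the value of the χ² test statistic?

The 9:3:4 ratio has 16 parts, so with N = 824 the expected counts are:
  black: 824 × 9/16 = 463.5
  chocolate: 824 × 3/16 = 154.5
  yellow: 824 × 4/16 = 206
χ² = Σ (O − E)² / E
  black: (551 − 463.5)² / 463.5 = 16.5183
  chocolate: (106 − 154.5)² / 154.5 = 15.2249
  yellow: (167 − 206)² / 206 = 7.3835
χ² = 16.5183 + 15.2249 + 7.3835 = 39.1267 ≈ 39.127

39.127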